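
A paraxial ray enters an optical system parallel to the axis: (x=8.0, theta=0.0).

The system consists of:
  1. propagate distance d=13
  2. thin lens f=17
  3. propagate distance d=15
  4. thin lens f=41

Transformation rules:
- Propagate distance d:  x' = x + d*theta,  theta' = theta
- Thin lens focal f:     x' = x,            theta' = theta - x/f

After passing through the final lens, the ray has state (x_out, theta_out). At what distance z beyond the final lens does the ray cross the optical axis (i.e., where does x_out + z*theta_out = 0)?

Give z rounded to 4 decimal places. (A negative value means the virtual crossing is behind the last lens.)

Initial: x=8.0000 theta=0.0000
After 1 (propagate distance d=13): x=8.0000 theta=0.0000
After 2 (thin lens f=17): x=8.0000 theta=-8/17 (≈-0.4706)
After 3 (propagate distance d=15): x=16/17 (≈0.9412) theta=-8/17 (≈-0.4706)
After 4 (thin lens f=41): x=16/17 (≈0.9412) theta=-344/697 (≈-0.4935)
z_focus = -x_out/theta_out = -(16/17)/(-344/697) = 82/43 ≈ 1.9070
Rounded to 4 decimal places: z = 1.9070

Answer: 1.9070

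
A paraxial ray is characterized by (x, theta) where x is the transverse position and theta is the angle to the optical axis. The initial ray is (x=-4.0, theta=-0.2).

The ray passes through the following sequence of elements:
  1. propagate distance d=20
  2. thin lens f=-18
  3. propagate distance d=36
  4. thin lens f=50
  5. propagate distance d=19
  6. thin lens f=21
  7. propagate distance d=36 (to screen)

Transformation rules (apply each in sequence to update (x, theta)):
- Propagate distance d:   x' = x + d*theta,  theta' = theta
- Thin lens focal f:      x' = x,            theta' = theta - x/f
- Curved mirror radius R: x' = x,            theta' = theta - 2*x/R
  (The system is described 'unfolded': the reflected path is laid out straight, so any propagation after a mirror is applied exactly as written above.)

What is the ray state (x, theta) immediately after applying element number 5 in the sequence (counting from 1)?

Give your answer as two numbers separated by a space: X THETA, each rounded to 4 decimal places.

Initial: x=-4.0000 theta=-0.2000
After 1 (propagate distance d=20): x=-8.0000 theta=-0.2000
After 2 (thin lens f=-18): x=-8.0000 theta=-29/45 (≈-0.6444)
After 3 (propagate distance d=36): x=-31.2000 theta=-29/45 (≈-0.6444)
After 4 (thin lens f=50): x=-31.2000 theta=-23/1125 (≈-0.0204)
After 5 (propagate distance d=19): x=-35537/1125 (≈-31.5884) theta=-23/1125 (≈-0.0204)
Rounded to 4 decimal places: x = -31.5884, theta = -0.0204

Answer: -31.5884 -0.0204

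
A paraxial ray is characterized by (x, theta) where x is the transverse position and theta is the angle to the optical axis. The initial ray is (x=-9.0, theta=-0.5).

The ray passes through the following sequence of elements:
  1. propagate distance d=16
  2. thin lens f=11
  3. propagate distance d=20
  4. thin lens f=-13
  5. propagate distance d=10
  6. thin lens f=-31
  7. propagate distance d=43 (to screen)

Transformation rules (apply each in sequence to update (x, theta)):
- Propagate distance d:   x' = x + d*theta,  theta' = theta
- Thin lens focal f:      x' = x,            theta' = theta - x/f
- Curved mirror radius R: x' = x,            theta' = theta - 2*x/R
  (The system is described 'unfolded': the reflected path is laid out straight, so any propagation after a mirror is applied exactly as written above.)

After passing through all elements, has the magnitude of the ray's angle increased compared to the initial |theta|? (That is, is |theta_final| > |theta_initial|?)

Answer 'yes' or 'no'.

Answer: yes

Derivation:
Initial: x=-9.0000 theta=-0.5000
After 1 (propagate distance d=16): x=-17.0000 theta=-0.5000
After 2 (thin lens f=11): x=-17.0000 theta=23/22 (≈1.0455)
After 3 (propagate distance d=20): x=43/11 (≈3.9091) theta=23/22 (≈1.0455)
After 4 (thin lens f=-13): x=43/11 (≈3.9091) theta=35/26 (≈1.3462)
After 5 (propagate distance d=10): x=2484/143 (≈17.3706) theta=35/26 (≈1.3462)
After 6 (thin lens f=-31): x=2484/143 (≈17.3706) theta=16903/8866 (≈1.9065)
After 7 (propagate distance d=43 (to screen)): x=880837/8866 (≈99.3500) theta=16903/8866 (≈1.9065)
|theta_initial|=0.5000 |theta_final|=16903/8866 (≈1.9065) -> increased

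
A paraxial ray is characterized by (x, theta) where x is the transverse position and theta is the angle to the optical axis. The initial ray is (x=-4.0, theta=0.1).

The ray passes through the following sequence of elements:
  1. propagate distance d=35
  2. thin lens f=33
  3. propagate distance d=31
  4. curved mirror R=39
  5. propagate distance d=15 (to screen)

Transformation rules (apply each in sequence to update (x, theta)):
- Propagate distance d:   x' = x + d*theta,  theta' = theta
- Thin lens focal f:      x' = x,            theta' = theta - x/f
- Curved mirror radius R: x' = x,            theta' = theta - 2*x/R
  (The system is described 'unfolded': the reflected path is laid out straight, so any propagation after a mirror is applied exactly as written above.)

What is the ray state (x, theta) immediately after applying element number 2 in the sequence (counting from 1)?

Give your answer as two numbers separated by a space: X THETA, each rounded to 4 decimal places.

Answer: -0.5000 0.1152

Derivation:
Initial: x=-4.0000 theta=0.1000
After 1 (propagate distance d=35): x=-0.5000 theta=0.1000
After 2 (thin lens f=33): x=-0.5000 theta=19/165 (≈0.1152)
Rounded to 4 decimal places: x = -0.5000, theta = 0.1152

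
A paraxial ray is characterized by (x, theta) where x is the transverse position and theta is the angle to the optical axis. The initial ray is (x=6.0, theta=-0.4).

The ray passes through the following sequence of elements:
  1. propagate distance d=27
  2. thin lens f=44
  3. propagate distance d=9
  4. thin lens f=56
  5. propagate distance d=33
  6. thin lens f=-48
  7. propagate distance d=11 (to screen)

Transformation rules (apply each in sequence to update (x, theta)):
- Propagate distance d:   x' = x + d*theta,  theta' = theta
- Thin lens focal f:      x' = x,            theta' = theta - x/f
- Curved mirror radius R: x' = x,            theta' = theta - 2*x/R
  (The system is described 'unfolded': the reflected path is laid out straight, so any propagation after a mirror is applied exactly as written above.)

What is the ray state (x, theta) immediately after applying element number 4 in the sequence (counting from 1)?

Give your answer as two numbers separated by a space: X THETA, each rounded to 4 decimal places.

Initial: x=6.0000 theta=-0.4000
After 1 (propagate distance d=27): x=-4.8000 theta=-0.4000
After 2 (thin lens f=44): x=-4.8000 theta=-16/55 (≈-0.2909)
After 3 (propagate distance d=9): x=-408/55 (≈-7.4182) theta=-16/55 (≈-0.2909)
After 4 (thin lens f=56): x=-408/55 (≈-7.4182) theta=-61/385 (≈-0.1584)
Rounded to 4 decimal places: x = -7.4182, theta = -0.1584

Answer: -7.4182 -0.1584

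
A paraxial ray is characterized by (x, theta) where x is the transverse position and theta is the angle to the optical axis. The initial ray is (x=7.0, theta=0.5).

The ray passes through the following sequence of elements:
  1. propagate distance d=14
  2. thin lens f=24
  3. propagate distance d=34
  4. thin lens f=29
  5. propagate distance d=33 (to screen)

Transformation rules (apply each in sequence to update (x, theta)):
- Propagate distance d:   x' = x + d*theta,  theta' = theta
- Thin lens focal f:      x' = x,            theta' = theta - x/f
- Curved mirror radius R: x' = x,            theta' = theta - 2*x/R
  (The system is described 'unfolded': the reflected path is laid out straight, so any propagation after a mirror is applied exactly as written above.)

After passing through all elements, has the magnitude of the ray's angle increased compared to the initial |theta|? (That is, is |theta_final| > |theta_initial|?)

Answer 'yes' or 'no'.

Answer: no

Derivation:
Initial: x=7.0000 theta=0.5000
After 1 (propagate distance d=14): x=14.0000 theta=0.5000
After 2 (thin lens f=24): x=14.0000 theta=-1/12 (≈-0.0833)
After 3 (propagate distance d=34): x=67/6 (≈11.1667) theta=-1/12 (≈-0.0833)
After 4 (thin lens f=29): x=67/6 (≈11.1667) theta=-163/348 (≈-0.4684)
After 5 (propagate distance d=33 (to screen)): x=-1493/348 (≈-4.2902) theta=-163/348 (≈-0.4684)
|theta_initial|=0.5000 |theta_final|=163/348 (≈0.4684) -> not increased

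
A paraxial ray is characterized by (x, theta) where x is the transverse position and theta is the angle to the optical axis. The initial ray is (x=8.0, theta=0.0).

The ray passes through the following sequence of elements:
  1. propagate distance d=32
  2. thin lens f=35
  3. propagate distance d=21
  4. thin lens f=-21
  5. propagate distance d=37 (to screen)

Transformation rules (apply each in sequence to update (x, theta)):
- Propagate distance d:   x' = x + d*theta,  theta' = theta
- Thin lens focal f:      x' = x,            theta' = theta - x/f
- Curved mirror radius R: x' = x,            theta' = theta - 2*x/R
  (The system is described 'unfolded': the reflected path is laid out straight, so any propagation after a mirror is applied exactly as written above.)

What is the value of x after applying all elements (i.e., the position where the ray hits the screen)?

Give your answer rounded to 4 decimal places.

Answer: 0.3810

Derivation:
Initial: x=8.0000 theta=0.0000
After 1 (propagate distance d=32): x=8.0000 theta=0.0000
After 2 (thin lens f=35): x=8.0000 theta=-8/35 (≈-0.2286)
After 3 (propagate distance d=21): x=3.2000 theta=-8/35 (≈-0.2286)
After 4 (thin lens f=-21): x=3.2000 theta=-8/105 (≈-0.0762)
After 5 (propagate distance d=37 (to screen)): x=8/21 (≈0.3810) theta=-8/105 (≈-0.0762)
Rounded to 4 decimal places: x = 0.3810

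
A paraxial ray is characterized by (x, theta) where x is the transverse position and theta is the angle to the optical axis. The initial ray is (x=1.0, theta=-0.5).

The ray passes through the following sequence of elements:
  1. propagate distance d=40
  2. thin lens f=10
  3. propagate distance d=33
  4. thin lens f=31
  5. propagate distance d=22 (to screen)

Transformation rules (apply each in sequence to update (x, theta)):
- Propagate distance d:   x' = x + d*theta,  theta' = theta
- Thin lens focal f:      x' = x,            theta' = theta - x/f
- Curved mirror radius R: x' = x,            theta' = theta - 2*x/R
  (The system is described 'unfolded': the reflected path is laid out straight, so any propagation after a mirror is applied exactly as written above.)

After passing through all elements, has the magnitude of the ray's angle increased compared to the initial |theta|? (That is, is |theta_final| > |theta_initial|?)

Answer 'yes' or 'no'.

Initial: x=1.0000 theta=-0.5000
After 1 (propagate distance d=40): x=-19.0000 theta=-0.5000
After 2 (thin lens f=10): x=-19.0000 theta=1.4000
After 3 (propagate distance d=33): x=27.2000 theta=1.4000
After 4 (thin lens f=31): x=27.2000 theta=81/155 (≈0.5226)
After 5 (propagate distance d=22 (to screen)): x=5998/155 (≈38.6968) theta=81/155 (≈0.5226)
|theta_initial|=0.5000 |theta_final|=81/155 (≈0.5226) -> increased

Answer: yes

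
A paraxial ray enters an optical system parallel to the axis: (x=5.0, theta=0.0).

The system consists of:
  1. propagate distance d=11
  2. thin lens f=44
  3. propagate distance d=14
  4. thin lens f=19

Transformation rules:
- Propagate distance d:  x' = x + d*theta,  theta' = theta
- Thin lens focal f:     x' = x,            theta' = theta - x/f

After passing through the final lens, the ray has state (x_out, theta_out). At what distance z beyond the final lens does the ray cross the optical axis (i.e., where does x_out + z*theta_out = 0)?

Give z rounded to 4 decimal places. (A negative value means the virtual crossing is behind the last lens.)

Initial: x=5.0000 theta=0.0000
After 1 (propagate distance d=11): x=5.0000 theta=0.0000
After 2 (thin lens f=44): x=5.0000 theta=-5/44 (≈-0.1136)
After 3 (propagate distance d=14): x=75/22 (≈3.4091) theta=-5/44 (≈-0.1136)
After 4 (thin lens f=19): x=75/22 (≈3.4091) theta=-245/836 (≈-0.2931)
z_focus = -x_out/theta_out = -(75/22)/(-245/836) = 570/49 ≈ 11.6327
Rounded to 4 decimal places: z = 11.6327

Answer: 11.6327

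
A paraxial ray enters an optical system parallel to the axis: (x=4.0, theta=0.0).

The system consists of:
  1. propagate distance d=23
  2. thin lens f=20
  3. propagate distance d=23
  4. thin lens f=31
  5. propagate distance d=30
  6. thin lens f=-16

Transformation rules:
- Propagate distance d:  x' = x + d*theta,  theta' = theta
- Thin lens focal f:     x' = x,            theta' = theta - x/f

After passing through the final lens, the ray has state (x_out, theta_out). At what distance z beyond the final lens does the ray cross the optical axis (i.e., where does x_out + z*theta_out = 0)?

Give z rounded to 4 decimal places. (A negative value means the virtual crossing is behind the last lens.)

Answer: -10.8096

Derivation:
Initial: x=4.0000 theta=0.0000
After 1 (propagate distance d=23): x=4.0000 theta=0.0000
After 2 (thin lens f=20): x=4.0000 theta=-0.2000
After 3 (propagate distance d=23): x=-0.6000 theta=-0.2000
After 4 (thin lens f=31): x=-0.6000 theta=-28/155 (≈-0.1806)
After 5 (propagate distance d=30): x=-933/155 (≈-6.0194) theta=-28/155 (≈-0.1806)
After 6 (thin lens f=-16): x=-933/155 (≈-6.0194) theta=-1381/2480 (≈-0.5569)
z_focus = -x_out/theta_out = -(-933/155)/(-1381/2480) = -14928/1381 ≈ -10.8096
Rounded to 4 decimal places: z = -10.8096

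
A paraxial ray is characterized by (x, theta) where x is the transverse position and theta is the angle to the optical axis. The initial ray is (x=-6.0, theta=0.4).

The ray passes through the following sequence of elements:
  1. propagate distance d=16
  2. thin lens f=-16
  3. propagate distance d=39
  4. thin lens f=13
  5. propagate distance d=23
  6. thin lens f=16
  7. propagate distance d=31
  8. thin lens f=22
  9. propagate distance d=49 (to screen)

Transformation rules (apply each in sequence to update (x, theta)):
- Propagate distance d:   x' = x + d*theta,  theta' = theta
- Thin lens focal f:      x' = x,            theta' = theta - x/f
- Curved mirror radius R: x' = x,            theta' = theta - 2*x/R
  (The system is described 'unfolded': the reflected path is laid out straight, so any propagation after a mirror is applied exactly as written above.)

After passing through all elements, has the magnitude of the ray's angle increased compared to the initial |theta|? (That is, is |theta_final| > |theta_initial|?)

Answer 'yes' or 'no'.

Initial: x=-6.0000 theta=0.4000
After 1 (propagate distance d=16): x=0.4000 theta=0.4000
After 2 (thin lens f=-16): x=0.4000 theta=0.4250
After 3 (propagate distance d=39): x=16.9750 theta=0.4250
After 4 (thin lens f=13): x=16.9750 theta=-229/260 (≈-0.8808)
After 5 (propagate distance d=23): x=-1707/520 (≈-3.2827) theta=-229/260 (≈-0.8808)
After 6 (thin lens f=16): x=-1707/520 (≈-3.2827) theta=-5621/8320 (≈-0.6756)
After 7 (propagate distance d=31): x=-201563/8320 (≈-24.2263) theta=-5621/8320 (≈-0.6756)
After 8 (thin lens f=22): x=-201563/8320 (≈-24.2263) theta=77901/183040 (≈0.4256)
After 9 (propagate distance d=49 (to screen)): x=-617237/183040 (≈-3.3721) theta=77901/183040 (≈0.4256)
|theta_initial|=0.4000 |theta_final|=77901/183040 (≈0.4256) -> increased

Answer: yes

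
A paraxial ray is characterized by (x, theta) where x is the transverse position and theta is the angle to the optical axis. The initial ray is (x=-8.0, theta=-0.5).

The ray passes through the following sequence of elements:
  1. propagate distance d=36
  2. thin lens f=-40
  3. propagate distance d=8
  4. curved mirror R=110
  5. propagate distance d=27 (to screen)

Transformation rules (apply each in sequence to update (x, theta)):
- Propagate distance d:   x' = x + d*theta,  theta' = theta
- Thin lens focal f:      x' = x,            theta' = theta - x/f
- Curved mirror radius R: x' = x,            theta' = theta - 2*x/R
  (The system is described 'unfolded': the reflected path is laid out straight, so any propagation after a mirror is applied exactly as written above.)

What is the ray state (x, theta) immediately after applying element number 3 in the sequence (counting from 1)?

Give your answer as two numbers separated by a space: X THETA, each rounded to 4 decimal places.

Initial: x=-8.0000 theta=-0.5000
After 1 (propagate distance d=36): x=-26.0000 theta=-0.5000
After 2 (thin lens f=-40): x=-26.0000 theta=-1.1500
After 3 (propagate distance d=8): x=-35.2000 theta=-1.1500
Rounded to 4 decimal places: x = -35.2000, theta = -1.1500

Answer: -35.2000 -1.1500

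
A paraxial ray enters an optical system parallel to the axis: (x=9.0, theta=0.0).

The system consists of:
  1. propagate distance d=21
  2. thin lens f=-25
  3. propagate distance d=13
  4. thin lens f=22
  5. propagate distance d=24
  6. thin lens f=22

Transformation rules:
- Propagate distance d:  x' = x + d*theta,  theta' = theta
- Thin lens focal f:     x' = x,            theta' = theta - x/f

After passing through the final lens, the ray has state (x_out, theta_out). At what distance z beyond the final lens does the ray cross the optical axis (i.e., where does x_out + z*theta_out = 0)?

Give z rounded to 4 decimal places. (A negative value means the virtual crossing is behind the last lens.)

Initial: x=9.0000 theta=0.0000
After 1 (propagate distance d=21): x=9.0000 theta=0.0000
After 2 (thin lens f=-25): x=9.0000 theta=0.3600
After 3 (propagate distance d=13): x=13.6800 theta=0.3600
After 4 (thin lens f=22): x=13.6800 theta=-72/275 (≈-0.2618)
After 5 (propagate distance d=24): x=2034/275 (≈7.3964) theta=-72/275 (≈-0.2618)
After 6 (thin lens f=22): x=2034/275 (≈7.3964) theta=-1809/3025 (≈-0.5980)
z_focus = -x_out/theta_out = -(2034/275)/(-1809/3025) = 2486/201 ≈ 12.3682
Rounded to 4 decimal places: z = 12.3682

Answer: 12.3682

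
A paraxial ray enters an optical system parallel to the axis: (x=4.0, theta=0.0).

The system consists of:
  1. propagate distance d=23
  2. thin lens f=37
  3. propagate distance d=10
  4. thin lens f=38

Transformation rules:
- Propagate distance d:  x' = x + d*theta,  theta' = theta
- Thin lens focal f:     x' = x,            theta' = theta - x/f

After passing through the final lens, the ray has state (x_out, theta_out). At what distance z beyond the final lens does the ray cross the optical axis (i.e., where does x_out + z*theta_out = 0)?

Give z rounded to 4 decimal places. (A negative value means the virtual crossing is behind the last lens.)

Initial: x=4.0000 theta=0.0000
After 1 (propagate distance d=23): x=4.0000 theta=0.0000
After 2 (thin lens f=37): x=4.0000 theta=-4/37 (≈-0.1081)
After 3 (propagate distance d=10): x=108/37 (≈2.9189) theta=-4/37 (≈-0.1081)
After 4 (thin lens f=38): x=108/37 (≈2.9189) theta=-130/703 (≈-0.1849)
z_focus = -x_out/theta_out = -(108/37)/(-130/703) = 1026/65 ≈ 15.7846
Rounded to 4 decimal places: z = 15.7846

Answer: 15.7846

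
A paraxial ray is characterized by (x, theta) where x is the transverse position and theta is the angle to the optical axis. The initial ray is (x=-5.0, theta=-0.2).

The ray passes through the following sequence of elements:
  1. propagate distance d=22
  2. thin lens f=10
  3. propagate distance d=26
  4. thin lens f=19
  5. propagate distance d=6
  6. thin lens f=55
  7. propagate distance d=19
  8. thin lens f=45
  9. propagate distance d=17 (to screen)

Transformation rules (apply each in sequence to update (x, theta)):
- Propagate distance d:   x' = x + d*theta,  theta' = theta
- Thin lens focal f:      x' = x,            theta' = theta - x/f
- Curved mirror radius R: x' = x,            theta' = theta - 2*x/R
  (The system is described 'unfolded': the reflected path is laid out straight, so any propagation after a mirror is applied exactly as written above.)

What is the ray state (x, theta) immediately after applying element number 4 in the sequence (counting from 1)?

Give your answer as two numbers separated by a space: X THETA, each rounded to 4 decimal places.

Answer: 9.8400 0.2221

Derivation:
Initial: x=-5.0000 theta=-0.2000
After 1 (propagate distance d=22): x=-9.4000 theta=-0.2000
After 2 (thin lens f=10): x=-9.4000 theta=0.7400
After 3 (propagate distance d=26): x=9.8400 theta=0.7400
After 4 (thin lens f=19): x=9.8400 theta=211/950 (≈0.2221)
Rounded to 4 decimal places: x = 9.8400, theta = 0.2221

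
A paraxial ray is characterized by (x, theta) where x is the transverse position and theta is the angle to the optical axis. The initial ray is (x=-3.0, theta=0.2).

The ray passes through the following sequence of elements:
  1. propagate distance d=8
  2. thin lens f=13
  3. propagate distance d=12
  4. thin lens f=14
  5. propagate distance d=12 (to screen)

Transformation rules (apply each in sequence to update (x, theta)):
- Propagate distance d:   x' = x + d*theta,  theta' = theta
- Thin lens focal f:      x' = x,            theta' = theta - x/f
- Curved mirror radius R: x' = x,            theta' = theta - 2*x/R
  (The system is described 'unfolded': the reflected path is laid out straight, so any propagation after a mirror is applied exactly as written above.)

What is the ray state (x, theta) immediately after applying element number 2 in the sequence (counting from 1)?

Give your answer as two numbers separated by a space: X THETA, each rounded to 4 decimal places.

Answer: -1.4000 0.3077

Derivation:
Initial: x=-3.0000 theta=0.2000
After 1 (propagate distance d=8): x=-1.4000 theta=0.2000
After 2 (thin lens f=13): x=-1.4000 theta=4/13 (≈0.3077)
Rounded to 4 decimal places: x = -1.4000, theta = 0.3077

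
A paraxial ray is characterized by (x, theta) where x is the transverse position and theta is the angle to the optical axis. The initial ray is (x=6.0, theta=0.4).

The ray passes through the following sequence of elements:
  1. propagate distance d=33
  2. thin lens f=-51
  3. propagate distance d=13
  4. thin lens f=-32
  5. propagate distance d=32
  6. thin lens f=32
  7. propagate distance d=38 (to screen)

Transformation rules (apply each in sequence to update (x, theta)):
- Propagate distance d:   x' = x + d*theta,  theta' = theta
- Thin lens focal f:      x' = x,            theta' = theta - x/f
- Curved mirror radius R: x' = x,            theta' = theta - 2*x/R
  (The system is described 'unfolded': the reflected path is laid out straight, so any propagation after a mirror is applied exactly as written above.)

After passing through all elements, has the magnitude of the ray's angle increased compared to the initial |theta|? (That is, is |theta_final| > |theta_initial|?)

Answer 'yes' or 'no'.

Answer: yes

Derivation:
Initial: x=6.0000 theta=0.4000
After 1 (propagate distance d=33): x=19.2000 theta=0.4000
After 2 (thin lens f=-51): x=19.2000 theta=66/85 (≈0.7765)
After 3 (propagate distance d=13): x=498/17 (≈29.2941) theta=66/85 (≈0.7765)
After 4 (thin lens f=-32): x=498/17 (≈29.2941) theta=2301/1360 (≈1.6919)
After 5 (propagate distance d=32): x=7092/85 (≈83.4353) theta=2301/1360 (≈1.6919)
After 6 (thin lens f=32): x=7092/85 (≈83.4353) theta=-249/272 (≈-0.9154)
After 7 (propagate distance d=38 (to screen)): x=33081/680 (≈48.6485) theta=-249/272 (≈-0.9154)
|theta_initial|=0.4000 |theta_final|=249/272 (≈0.9154) -> increased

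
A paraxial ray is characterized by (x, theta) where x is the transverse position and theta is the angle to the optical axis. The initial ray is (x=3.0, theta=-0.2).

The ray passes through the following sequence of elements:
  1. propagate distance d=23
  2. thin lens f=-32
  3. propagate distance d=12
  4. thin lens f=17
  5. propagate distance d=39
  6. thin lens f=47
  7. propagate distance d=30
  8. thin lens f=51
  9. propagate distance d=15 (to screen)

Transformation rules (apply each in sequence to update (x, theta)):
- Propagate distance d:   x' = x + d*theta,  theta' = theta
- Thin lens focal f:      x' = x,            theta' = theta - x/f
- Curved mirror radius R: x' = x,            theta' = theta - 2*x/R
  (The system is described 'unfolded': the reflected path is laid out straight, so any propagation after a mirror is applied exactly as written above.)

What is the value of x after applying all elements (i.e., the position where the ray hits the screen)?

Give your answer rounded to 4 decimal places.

Answer: 0.9872

Derivation:
Initial: x=3.0000 theta=-0.2000
After 1 (propagate distance d=23): x=-1.6000 theta=-0.2000
After 2 (thin lens f=-32): x=-1.6000 theta=-0.2500
After 3 (propagate distance d=12): x=-4.6000 theta=-0.2500
After 4 (thin lens f=17): x=-4.6000 theta=7/340 (≈0.0206)
After 5 (propagate distance d=39): x=-1291/340 (≈-3.7971) theta=7/340 (≈0.0206)
After 6 (thin lens f=47): x=-1291/340 (≈-3.7971) theta=81/799 (≈0.1014)
After 7 (propagate distance d=30): x=-12077/15980 (≈-0.7558) theta=81/799 (≈0.1014)
After 8 (thin lens f=51): x=-12077/15980 (≈-0.7558) theta=94697/814980 (≈0.1162)
After 9 (propagate distance d=15 (to screen)): x=67044/67915 (≈0.9872) theta=94697/814980 (≈0.1162)
Rounded to 4 decimal places: x = 0.9872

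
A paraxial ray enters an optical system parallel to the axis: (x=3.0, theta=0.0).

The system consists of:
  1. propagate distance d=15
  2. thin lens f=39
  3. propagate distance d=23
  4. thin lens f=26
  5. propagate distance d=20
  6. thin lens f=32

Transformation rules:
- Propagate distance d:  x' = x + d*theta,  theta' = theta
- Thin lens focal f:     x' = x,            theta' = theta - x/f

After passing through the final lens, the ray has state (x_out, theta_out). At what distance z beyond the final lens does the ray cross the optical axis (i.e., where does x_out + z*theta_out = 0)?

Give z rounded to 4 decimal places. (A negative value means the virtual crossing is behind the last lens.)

Initial: x=3.0000 theta=0.0000
After 1 (propagate distance d=15): x=3.0000 theta=0.0000
After 2 (thin lens f=39): x=3.0000 theta=-1/13 (≈-0.0769)
After 3 (propagate distance d=23): x=16/13 (≈1.2308) theta=-1/13 (≈-0.0769)
After 4 (thin lens f=26): x=16/13 (≈1.2308) theta=-21/169 (≈-0.1243)
After 5 (propagate distance d=20): x=-212/169 (≈-1.2544) theta=-21/169 (≈-0.1243)
After 6 (thin lens f=32): x=-212/169 (≈-1.2544) theta=-115/1352 (≈-0.0851)
z_focus = -x_out/theta_out = -(-212/169)/(-115/1352) = -1696/115 ≈ -14.7478
Rounded to 4 decimal places: z = -14.7478

Answer: -14.7478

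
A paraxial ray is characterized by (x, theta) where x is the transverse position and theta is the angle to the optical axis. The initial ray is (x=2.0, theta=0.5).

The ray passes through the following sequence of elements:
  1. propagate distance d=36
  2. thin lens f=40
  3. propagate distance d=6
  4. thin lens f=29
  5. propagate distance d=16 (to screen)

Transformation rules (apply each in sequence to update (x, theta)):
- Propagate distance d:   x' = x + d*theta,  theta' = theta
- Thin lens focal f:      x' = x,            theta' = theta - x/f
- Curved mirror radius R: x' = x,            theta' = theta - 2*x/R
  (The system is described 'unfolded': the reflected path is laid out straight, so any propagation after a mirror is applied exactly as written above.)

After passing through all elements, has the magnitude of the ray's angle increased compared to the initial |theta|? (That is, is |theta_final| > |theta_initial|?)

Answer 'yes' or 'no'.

Answer: yes

Derivation:
Initial: x=2.0000 theta=0.5000
After 1 (propagate distance d=36): x=20.0000 theta=0.5000
After 2 (thin lens f=40): x=20.0000 theta=0.0000
After 3 (propagate distance d=6): x=20.0000 theta=0.0000
After 4 (thin lens f=29): x=20.0000 theta=-20/29 (≈-0.6897)
After 5 (propagate distance d=16 (to screen)): x=260/29 (≈8.9655) theta=-20/29 (≈-0.6897)
|theta_initial|=0.5000 |theta_final|=20/29 (≈0.6897) -> increased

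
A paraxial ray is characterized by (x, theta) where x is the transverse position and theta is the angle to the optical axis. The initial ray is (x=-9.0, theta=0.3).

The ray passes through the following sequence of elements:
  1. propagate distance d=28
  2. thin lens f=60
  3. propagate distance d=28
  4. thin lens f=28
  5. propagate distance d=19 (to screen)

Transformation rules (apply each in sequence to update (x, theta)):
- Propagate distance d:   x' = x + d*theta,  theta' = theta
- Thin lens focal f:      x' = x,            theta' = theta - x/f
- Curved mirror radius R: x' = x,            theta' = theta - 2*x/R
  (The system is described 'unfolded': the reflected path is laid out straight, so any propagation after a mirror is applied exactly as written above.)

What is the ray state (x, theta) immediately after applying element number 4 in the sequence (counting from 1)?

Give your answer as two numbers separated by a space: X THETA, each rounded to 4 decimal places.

Initial: x=-9.0000 theta=0.3000
After 1 (propagate distance d=28): x=-0.6000 theta=0.3000
After 2 (thin lens f=60): x=-0.6000 theta=0.3100
After 3 (propagate distance d=28): x=8.0800 theta=0.3100
After 4 (thin lens f=28): x=8.0800 theta=3/140 (≈0.0214)
Rounded to 4 decimal places: x = 8.0800, theta = 0.0214

Answer: 8.0800 0.0214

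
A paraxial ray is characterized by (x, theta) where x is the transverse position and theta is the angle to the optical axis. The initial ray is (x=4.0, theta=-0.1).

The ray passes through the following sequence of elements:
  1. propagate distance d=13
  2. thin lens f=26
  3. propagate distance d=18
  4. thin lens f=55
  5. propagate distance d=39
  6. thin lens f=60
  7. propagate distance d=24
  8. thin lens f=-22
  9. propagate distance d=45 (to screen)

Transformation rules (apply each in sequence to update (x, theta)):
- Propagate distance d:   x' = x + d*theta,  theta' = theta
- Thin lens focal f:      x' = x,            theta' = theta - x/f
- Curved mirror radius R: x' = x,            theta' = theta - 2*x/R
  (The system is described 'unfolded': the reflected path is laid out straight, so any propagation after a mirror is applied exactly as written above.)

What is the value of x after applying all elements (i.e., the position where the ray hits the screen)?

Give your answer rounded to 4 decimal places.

Initial: x=4.0000 theta=-0.1000
After 1 (propagate distance d=13): x=2.7000 theta=-0.1000
After 2 (thin lens f=26): x=2.7000 theta=-53/260 (≈-0.2038)
After 3 (propagate distance d=18): x=-63/65 (≈-0.9692) theta=-53/260 (≈-0.2038)
After 4 (thin lens f=55): x=-63/65 (≈-0.9692) theta=-2663/14300 (≈-0.1862)
After 5 (propagate distance d=39): x=-117717/14300 (≈-8.2320) theta=-2663/14300 (≈-0.1862)
After 6 (thin lens f=60): x=-117717/14300 (≈-8.2320) theta=-14021/286000 (≈-0.0490)
After 7 (propagate distance d=24): x=-51747/5500 (≈-9.4085) theta=-14021/286000 (≈-0.0490)
After 8 (thin lens f=-22): x=-51747/5500 (≈-9.4085) theta=-1499653/3146000 (≈-0.4767)
After 9 (propagate distance d=45 (to screen)): x=-97083669/3146000 (≈-30.8594) theta=-1499653/3146000 (≈-0.4767)
Rounded to 4 decimal places: x = -30.8594

Answer: -30.8594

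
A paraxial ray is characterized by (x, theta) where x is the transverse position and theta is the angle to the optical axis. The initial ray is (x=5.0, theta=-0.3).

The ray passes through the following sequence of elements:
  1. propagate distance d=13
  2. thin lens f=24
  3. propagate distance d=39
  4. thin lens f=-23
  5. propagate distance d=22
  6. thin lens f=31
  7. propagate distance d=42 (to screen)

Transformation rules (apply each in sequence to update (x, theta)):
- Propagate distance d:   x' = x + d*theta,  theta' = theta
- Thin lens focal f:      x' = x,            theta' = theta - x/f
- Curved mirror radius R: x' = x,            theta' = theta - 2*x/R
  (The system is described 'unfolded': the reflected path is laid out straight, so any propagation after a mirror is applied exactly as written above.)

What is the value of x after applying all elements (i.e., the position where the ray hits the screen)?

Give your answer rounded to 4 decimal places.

Initial: x=5.0000 theta=-0.3000
After 1 (propagate distance d=13): x=1.1000 theta=-0.3000
After 2 (thin lens f=24): x=1.1000 theta=-83/240 (≈-0.3458)
After 3 (propagate distance d=39): x=-12.3875 theta=-83/240 (≈-0.3458)
After 4 (thin lens f=-23): x=-12.3875 theta=-2441/2760 (≈-0.8844)
After 5 (propagate distance d=22): x=-175783/5520 (≈-31.8447) theta=-2441/2760 (≈-0.8844)
After 6 (thin lens f=31): x=-175783/5520 (≈-31.8447) theta=8147/57040 (≈0.1428)
After 7 (propagate distance d=42 (to screen)): x=-4422751/171120 (≈-25.8459) theta=8147/57040 (≈0.1428)
Rounded to 4 decimal places: x = -25.8459

Answer: -25.8459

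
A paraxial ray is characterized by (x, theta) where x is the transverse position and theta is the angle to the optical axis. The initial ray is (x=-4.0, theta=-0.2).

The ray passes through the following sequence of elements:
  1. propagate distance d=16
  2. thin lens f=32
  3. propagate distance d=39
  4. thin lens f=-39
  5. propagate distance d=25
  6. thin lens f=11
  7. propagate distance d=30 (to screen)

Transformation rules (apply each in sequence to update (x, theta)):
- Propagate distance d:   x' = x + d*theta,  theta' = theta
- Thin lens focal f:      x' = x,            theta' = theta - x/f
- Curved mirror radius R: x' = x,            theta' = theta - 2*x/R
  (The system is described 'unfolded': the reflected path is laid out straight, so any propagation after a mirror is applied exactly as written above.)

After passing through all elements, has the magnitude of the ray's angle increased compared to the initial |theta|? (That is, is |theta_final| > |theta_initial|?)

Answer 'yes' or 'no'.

Initial: x=-4.0000 theta=-0.2000
After 1 (propagate distance d=16): x=-7.2000 theta=-0.2000
After 2 (thin lens f=32): x=-7.2000 theta=0.0250
After 3 (propagate distance d=39): x=-6.2250 theta=0.0250
After 4 (thin lens f=-39): x=-6.2250 theta=-7/52 (≈-0.1346)
After 5 (propagate distance d=25): x=-4987/520 (≈-9.5904) theta=-7/52 (≈-0.1346)
After 6 (thin lens f=11): x=-4987/520 (≈-9.5904) theta=4217/5720 (≈0.7372)
After 7 (propagate distance d=30 (to screen)): x=71653/5720 (≈12.5267) theta=4217/5720 (≈0.7372)
|theta_initial|=0.2000 |theta_final|=4217/5720 (≈0.7372) -> increased

Answer: yes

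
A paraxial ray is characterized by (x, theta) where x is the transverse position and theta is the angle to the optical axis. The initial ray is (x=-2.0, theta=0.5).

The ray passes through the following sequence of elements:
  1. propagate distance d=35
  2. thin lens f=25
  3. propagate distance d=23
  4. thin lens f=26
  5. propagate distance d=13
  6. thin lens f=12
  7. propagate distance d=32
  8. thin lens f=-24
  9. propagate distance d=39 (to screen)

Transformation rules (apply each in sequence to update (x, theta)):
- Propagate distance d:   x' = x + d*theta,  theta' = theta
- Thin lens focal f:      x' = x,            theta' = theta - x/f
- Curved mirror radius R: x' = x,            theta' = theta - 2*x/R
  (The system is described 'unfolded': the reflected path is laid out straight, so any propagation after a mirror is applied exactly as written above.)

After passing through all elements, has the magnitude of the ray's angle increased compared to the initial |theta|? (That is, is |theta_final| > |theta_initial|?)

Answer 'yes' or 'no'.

Initial: x=-2.0000 theta=0.5000
After 1 (propagate distance d=35): x=15.5000 theta=0.5000
After 2 (thin lens f=25): x=15.5000 theta=-0.1200
After 3 (propagate distance d=23): x=12.7400 theta=-0.1200
After 4 (thin lens f=26): x=12.7400 theta=-0.6100
After 5 (propagate distance d=13): x=4.8100 theta=-0.6100
After 6 (thin lens f=12): x=4.8100 theta=-1213/1200 (≈-1.0108)
After 7 (propagate distance d=32): x=-8261/300 (≈-27.5367) theta=-1213/1200 (≈-1.0108)
After 8 (thin lens f=-24): x=-8261/300 (≈-27.5367) theta=-15539/7200 (≈-2.1582)
After 9 (propagate distance d=39 (to screen)): x=-17873/160 (≈-111.7063) theta=-15539/7200 (≈-2.1582)
|theta_initial|=0.5000 |theta_final|=15539/7200 (≈2.1582) -> increased

Answer: yes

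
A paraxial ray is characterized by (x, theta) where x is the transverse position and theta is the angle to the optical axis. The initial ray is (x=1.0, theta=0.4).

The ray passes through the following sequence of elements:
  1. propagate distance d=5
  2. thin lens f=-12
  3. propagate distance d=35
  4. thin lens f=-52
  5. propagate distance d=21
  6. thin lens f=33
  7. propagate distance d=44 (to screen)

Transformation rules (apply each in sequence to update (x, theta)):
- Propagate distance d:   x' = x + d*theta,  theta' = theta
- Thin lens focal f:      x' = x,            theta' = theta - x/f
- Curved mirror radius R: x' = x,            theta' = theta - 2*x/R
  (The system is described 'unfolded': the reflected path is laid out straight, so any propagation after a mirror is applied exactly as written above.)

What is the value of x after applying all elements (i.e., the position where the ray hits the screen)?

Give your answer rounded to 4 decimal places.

Answer: 33.7888

Derivation:
Initial: x=1.0000 theta=0.4000
After 1 (propagate distance d=5): x=3.0000 theta=0.4000
After 2 (thin lens f=-12): x=3.0000 theta=0.6500
After 3 (propagate distance d=35): x=25.7500 theta=0.6500
After 4 (thin lens f=-52): x=25.7500 theta=1191/1040 (≈1.1452)
After 5 (propagate distance d=21): x=51791/1040 (≈49.7990) theta=1191/1040 (≈1.1452)
After 6 (thin lens f=33): x=51791/1040 (≈49.7990) theta=-1561/4290 (≈-0.3639)
After 7 (propagate distance d=44 (to screen)): x=105421/3120 (≈33.7888) theta=-1561/4290 (≈-0.3639)
Rounded to 4 decimal places: x = 33.7888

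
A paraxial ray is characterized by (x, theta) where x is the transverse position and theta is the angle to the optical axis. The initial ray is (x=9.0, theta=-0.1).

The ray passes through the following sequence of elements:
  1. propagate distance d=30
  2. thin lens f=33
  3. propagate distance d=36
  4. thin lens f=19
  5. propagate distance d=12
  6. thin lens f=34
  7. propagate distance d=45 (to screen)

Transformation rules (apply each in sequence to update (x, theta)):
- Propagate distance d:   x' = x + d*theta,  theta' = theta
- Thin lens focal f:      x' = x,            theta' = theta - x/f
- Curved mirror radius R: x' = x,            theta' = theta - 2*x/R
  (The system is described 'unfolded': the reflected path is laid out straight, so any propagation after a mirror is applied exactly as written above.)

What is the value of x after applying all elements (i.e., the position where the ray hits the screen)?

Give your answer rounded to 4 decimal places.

Answer: -1.2754

Derivation:
Initial: x=9.0000 theta=-0.1000
After 1 (propagate distance d=30): x=6.0000 theta=-0.1000
After 2 (thin lens f=33): x=6.0000 theta=-31/110 (≈-0.2818)
After 3 (propagate distance d=36): x=-228/55 (≈-4.1455) theta=-31/110 (≈-0.2818)
After 4 (thin lens f=19): x=-228/55 (≈-4.1455) theta=-7/110 (≈-0.0636)
After 5 (propagate distance d=12): x=-54/11 (≈-4.9091) theta=-7/110 (≈-0.0636)
After 6 (thin lens f=34): x=-54/11 (≈-4.9091) theta=151/1870 (≈0.0807)
After 7 (propagate distance d=45 (to screen)): x=-477/374 (≈-1.2754) theta=151/1870 (≈0.0807)
Rounded to 4 decimal places: x = -1.2754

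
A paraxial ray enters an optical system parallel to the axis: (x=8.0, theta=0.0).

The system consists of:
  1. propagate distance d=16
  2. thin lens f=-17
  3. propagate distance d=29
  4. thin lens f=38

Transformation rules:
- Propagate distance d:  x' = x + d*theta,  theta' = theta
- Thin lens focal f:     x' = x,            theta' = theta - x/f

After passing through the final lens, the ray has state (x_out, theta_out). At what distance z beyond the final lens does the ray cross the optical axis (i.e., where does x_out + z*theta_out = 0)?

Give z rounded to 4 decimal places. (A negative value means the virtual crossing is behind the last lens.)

Answer: 218.5000

Derivation:
Initial: x=8.0000 theta=0.0000
After 1 (propagate distance d=16): x=8.0000 theta=0.0000
After 2 (thin lens f=-17): x=8.0000 theta=8/17 (≈0.4706)
After 3 (propagate distance d=29): x=368/17 (≈21.6471) theta=8/17 (≈0.4706)
After 4 (thin lens f=38): x=368/17 (≈21.6471) theta=-32/323 (≈-0.0991)
z_focus = -x_out/theta_out = -(368/17)/(-32/323) = 218.5000
Rounded to 4 decimal places: z = 218.5000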